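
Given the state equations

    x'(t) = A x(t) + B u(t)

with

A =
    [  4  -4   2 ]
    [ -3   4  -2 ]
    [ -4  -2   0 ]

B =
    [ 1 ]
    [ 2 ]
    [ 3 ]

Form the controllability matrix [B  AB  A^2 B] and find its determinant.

AB = [[2], [-1], [-8]]
A^2B = [[-4], [6], [-6]]
Controllability matrix C = [B  AB  A^2B] = [[1, 2, -4], [2, -1, 6], [3, -8, -6]]
Expanding along the first row, det(C) = 1·((-1)·(-6) - 6·(-8)) - 2·(2·(-6) - 6·3) + (-4)·(2·(-8) - (-1)·3) = 1·54 - 2·(-30) + (-4)·(-13) = 166
Since det(C) ≠ 0, rank(C) = 3 and the system is completely controllable.

166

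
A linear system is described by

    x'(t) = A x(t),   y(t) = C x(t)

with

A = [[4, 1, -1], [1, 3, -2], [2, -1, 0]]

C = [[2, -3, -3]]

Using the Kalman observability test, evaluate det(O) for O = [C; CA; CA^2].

-14

CA = [[-1, -4, 4]]
CA^2 = [[0, -17, 9]]
Observability matrix O = [C; CA; CA^2] = [[2, -3, -3], [-1, -4, 4], [0, -17, 9]]
Expanding along the first row, det(O) = 2·((-4)·9 - 4·(-17)) - (-3)·((-1)·9 - 4·0) + (-3)·((-1)·(-17) - (-4)·0) = 2·32 - (-3)·(-9) + (-3)·17 = -14
Since det(O) ≠ 0, rank(O) = 3 and the system is completely observable.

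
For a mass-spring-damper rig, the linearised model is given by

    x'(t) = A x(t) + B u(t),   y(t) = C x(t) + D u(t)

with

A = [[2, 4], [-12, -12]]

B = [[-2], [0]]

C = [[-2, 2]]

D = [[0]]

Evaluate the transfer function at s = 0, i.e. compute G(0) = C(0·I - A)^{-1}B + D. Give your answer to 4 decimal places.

G(0) = C(-A)^{-1}B + D = -C A^{-1} B + D.
det A = 24, so A^{-1} = (1/24)·adj(A) = [[-1/2, -1/6], [1/2, 1/12]]
A^{-1} B = [1, -1]^T
C A^{-1} B = -4
G(0) = D - C A^{-1} B = 0 - (-4) = 4

4.0000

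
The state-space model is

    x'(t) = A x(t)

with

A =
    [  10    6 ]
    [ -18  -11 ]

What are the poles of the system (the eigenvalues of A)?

det(sI - A) = s^2 - (tr A)s + det A, with tr A = 10 + (-11) = -1 and det A = 10·(-11) - 6·(-18) = -110 - (-108) = -2.
So p(s) = det(sI - A) = s^2 + s - 2.
Factor s^2 + s - 2: two numbers with sum -1 and product -2 are 1 and -2, so s^2 + s - 2 = (s - 1)(s + 2).
Hence p(s) = (s - 1) (s + 2), with roots -2, 1.
At least one eigenvalue has non-negative real part, so the system is not asymptotically stable.

-2, 1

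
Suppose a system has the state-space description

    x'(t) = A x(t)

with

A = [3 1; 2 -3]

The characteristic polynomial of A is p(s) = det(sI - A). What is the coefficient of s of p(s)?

For a 2×2 matrix, det(sI - A) = s^2 - (tr A)s + det A.
tr A = 0, det A = -11.
So p(s) = s^2 - 11.
The coefficient of s is 0.

0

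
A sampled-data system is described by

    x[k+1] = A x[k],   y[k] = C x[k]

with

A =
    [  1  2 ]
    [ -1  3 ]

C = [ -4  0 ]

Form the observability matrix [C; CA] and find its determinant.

32

CA = [[-4, -8]]
Observability matrix O = [C; CA] = [[-4, 0], [-4, -8]]
det(O) = (-4)·(-8) - 0·(-4) = 32 - 0 = 32
Since det(O) ≠ 0, rank(O) = 2 and the system is completely observable.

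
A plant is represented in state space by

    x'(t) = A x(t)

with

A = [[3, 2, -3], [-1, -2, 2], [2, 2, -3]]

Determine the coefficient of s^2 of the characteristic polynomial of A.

2

Expand det(sI - A) for the 3×3 matrix.
p(s) = s^3 + 2s^2 - 5s - 2.
(Check: constant term = det(-A) = (-1)^3 det A = -2; coefficient of s^2 = -tr A = 2.)
The coefficient of s^2 is 2.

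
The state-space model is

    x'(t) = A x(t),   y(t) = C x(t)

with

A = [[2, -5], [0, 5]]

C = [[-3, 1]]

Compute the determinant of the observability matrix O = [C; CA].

CA = [[-6, 20]]
Observability matrix O = [C; CA] = [[-3, 1], [-6, 20]]
det(O) = (-3)·20 - 1·(-6) = -60 - (-6) = -54
Since det(O) ≠ 0, rank(O) = 2 and the system is completely observable.

-54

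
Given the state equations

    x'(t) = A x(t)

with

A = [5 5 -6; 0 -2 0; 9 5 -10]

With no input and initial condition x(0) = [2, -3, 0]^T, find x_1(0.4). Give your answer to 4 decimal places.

-0.1005

det(sI - A) = s^3 - (tr A)s^2 + (M11 + M22 + M33)s - det A, where Mii is the 2×2 principal minor of A obtained by deleting row i and column i.
tr A = 5 + (-2) + (-10) = -7; M11 = (-2)·(-10) - 0·5 = 20 - 0 = 20; M22 = 5·(-10) - (-6)·9 = -50 - (-54) = 4; M33 = 5·(-2) - 5·0 = -10 - 0 = -10; sum of minors = 14.
det A = 5·((-2)·(-10) - 0·5) - 5·(0·(-10) - 0·9) + (-6)·(0·5 - (-2)·9) = 5·20 - 5·0 + (-6)·18 = -8.
So p(s) = det(sI - A) = s^3 + 7s^2 + 14s + 8.
Rational-root test: any integer root divides 8. Testing small divisors, s = -1 works: p(-1) = -1 + 7 + (-14) + 8 = 0, so (s + 1) is a factor.
Dividing, p(s) = (s + 1)(s^2 + 6s + 8).
Factor s^2 + 6s + 8: two numbers with sum -6 and product 8 are -2 and -4, so s^2 + 6s + 8 = (s + 2)(s + 4).
Hence p(s) = (s + 1) (s + 2) (s + 4), with roots -4, -2, -1.
The eigenvalues -4, -2, -1 are distinct and real, so A is diagonalisable and x(t) = e^{At} x(0) = V diag(e^{λ_i t}) V^{-1} x(0), where the columns of V are the eigenvectors.
λ = -4: A - (-4)I = [[9, 5, -6], [0, 2, 0], [9, 5, -6]]. v must be orthogonal to every row; (row 1) × (row 2) = [12, 0, 18], so take v_1 = [-2, 0, -3]^T.
λ = -2: A - (-2)I = [[7, 5, -6], [0, 0, 0], [9, 5, -8]]. v must be orthogonal to every row; (row 1) × (row 3) = [-10, 2, -10], so take v_2 = [-5, 1, -5]^T.
λ = -1: A - (-1)I = [[6, 5, -6], [0, -1, 0], [9, 5, -9]]. v must be orthogonal to every row; (row 1) × (row 2) = [-6, 0, -6], so take v_3 = [1, 0, 1]^T.
V = [v_1 v_2 v_3] = [[-2, -5, 1], [0, 1, 0], [-3, -5, 1]] has det V = 1, so V^{-1} = adj(V)/det V = [[1, 0, -1], [0, 1, 0], [3, 5, -2]].
Modal coordinates z(0) = V^{-1} x(0): 1·2 + 0·(-3) + (-1)·0 = 2; 0·2 + 1·(-3) + 0·0 = -3; 3·2 + 5·(-3) + (-2)·0 = -9; so z(0) = [2, -3, -9]^T.
x_1(t) = Σ_i (v_i)_1 · z_i(0) · e^{λ_i t} (row 1 of V times the modal terms).
x_1(0.4) = (-2)·2·e^{-4·0.4} + (-5)·(-3)·e^{-2·0.4} + 1·(-9)·e^{-1·0.4} = (-4)·0.201897 + 15·0.449329 + (-9)·0.670320 = -0.1005.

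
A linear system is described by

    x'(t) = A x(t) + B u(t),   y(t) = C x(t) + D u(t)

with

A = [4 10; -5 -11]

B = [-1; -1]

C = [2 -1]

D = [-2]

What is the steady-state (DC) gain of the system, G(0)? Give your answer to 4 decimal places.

G(0) = C(-A)^{-1}B + D = -C A^{-1} B + D.
det A = 6, so A^{-1} = (1/6)·adj(A) = [[-11/6, -5/3], [5/6, 2/3]]
A^{-1} B = [7/2, -3/2]^T
C A^{-1} B = 17/2
G(0) = D - C A^{-1} B = -2 - (17/2) = -21/2 ≈ -10.5000

-10.5000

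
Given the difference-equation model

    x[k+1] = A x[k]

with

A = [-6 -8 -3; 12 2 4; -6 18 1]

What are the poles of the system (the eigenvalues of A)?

-4, -2, 3

det(zI - A) = z^3 - (tr A)z^2 + (M11 + M22 + M33)z - det A, where Mii is the 2×2 principal minor of A obtained by deleting row i and column i.
tr A = (-6) + 2 + 1 = -3; M11 = 2·1 - 4·18 = 2 - 72 = -70; M22 = (-6)·1 - (-3)·(-6) = -6 - 18 = -24; M33 = (-6)·2 - (-8)·12 = -12 - (-96) = 84; sum of minors = -10.
det A = (-6)·(2·1 - 4·18) - (-8)·(12·1 - 4·(-6)) + (-3)·(12·18 - 2·(-6)) = (-6)·(-70) - (-8)·36 + (-3)·228 = 24.
So p(z) = det(zI - A) = z^3 + 3z^2 - 10z - 24.
Rational-root test: any integer root divides -24. Testing small divisors, z = -2 works: p(-2) = -8 + 12 + 20 + (-24) = 0, so (z + 2) is a factor.
Dividing, p(z) = (z + 2)(z^2 + z - 12).
Factor z^2 + z - 12: two numbers with sum -1 and product -12 are 3 and -4, so z^2 + z - 12 = (z - 3)(z + 4).
Hence p(z) = (z - 3) (z + 2) (z + 4), with roots -4, -2, 3.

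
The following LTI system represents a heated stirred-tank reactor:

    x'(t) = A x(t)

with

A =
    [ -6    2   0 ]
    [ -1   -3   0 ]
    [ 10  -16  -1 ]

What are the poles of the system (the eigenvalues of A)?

-5, -4, -1

det(sI - A) = s^3 - (tr A)s^2 + (M11 + M22 + M33)s - det A, where Mii is the 2×2 principal minor of A obtained by deleting row i and column i.
tr A = (-6) + (-3) + (-1) = -10; M11 = (-3)·(-1) - 0·(-16) = 3 - 0 = 3; M22 = (-6)·(-1) - 0·10 = 6 - 0 = 6; M33 = (-6)·(-3) - 2·(-1) = 18 - (-2) = 20; sum of minors = 29.
det A = (-6)·((-3)·(-1) - 0·(-16)) - 2·((-1)·(-1) - 0·10) + 0·((-1)·(-16) - (-3)·10) = (-6)·3 - 2·1 + 0·46 = -20.
So p(s) = det(sI - A) = s^3 + 10s^2 + 29s + 20.
Rational-root test: any integer root divides 20. Testing small divisors, s = -1 works: p(-1) = -1 + 10 + (-29) + 20 = 0, so (s + 1) is a factor.
Dividing, p(s) = (s + 1)(s^2 + 9s + 20).
Factor s^2 + 9s + 20: two numbers with sum -9 and product 20 are -4 and -5, so s^2 + 9s + 20 = (s + 4)(s + 5).
Hence p(s) = (s + 1) (s + 4) (s + 5), with roots -5, -4, -1.
All eigenvalues have negative real part, so the system is asymptotically stable.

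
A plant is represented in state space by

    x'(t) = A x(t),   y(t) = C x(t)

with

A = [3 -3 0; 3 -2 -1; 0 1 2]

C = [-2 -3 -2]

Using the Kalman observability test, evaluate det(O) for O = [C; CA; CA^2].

CA = [[-15, 10, -1]]
CA^2 = [[-15, 24, -12]]
Observability matrix O = [C; CA; CA^2] = [[-2, -3, -2], [-15, 10, -1], [-15, 24, -12]]
Expanding along the first row, det(O) = (-2)·(10·(-12) - (-1)·24) - (-3)·((-15)·(-12) - (-1)·(-15)) + (-2)·((-15)·24 - 10·(-15)) = (-2)·(-96) - (-3)·165 + (-2)·(-210) = 1107
Since det(O) ≠ 0, rank(O) = 3 and the system is completely observable.

1107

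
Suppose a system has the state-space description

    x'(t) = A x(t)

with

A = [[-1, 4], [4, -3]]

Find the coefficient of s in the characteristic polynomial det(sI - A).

For a 2×2 matrix, det(sI - A) = s^2 - (tr A)s + det A.
tr A = -4, det A = -13.
So p(s) = s^2 + 4s - 13.
The coefficient of s is 4.

4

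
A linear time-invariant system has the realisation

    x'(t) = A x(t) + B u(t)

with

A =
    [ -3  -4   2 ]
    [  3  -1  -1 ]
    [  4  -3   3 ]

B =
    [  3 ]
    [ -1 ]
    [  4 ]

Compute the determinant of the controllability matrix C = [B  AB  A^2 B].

AB = [[3], [6], [27]]
A^2B = [[21], [-24], [75]]
Controllability matrix C = [B  AB  A^2B] = [[3, 3, 21], [-1, 6, -24], [4, 27, 75]]
Expanding along the first row, det(C) = 3·(6·75 - (-24)·27) - 3·((-1)·75 - (-24)·4) + 21·((-1)·27 - 6·4) = 3·1098 - 3·21 + 21·(-51) = 2160
Since det(C) ≠ 0, rank(C) = 3 and the system is completely controllable.

2160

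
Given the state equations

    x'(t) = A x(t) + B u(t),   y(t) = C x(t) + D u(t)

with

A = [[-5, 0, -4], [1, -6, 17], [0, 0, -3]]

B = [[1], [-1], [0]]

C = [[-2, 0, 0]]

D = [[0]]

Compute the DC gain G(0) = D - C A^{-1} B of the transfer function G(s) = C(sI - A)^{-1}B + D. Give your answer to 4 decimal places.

G(0) = C(-A)^{-1}B + D = -C A^{-1} B + D.
det A = -90, so A^{-1} = (1/-90)·adj(A) = [[-1/5, 0, 4/15], [-1/30, -1/6, -9/10], [0, 0, -1/3]]
A^{-1} B = [-1/5, 2/15, 0]^T
C A^{-1} B = 2/5
G(0) = D - C A^{-1} B = 0 - (2/5) = -2/5 ≈ -0.4000

-0.4000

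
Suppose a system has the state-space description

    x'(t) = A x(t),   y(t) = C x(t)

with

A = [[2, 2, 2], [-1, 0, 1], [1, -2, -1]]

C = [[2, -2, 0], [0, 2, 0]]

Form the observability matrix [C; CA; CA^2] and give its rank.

3

CA = [[6, 4, 2], [-2, 0, 2]]
CA^2 = [[10, 8, 14], [-2, -8, -6]]
Observability matrix O = [C; CA; CA^2] = [[2, -2, 0], [0, 2, 0], [6, 4, 2], [-2, 0, 2], [10, 8, 14], [-2, -8, -6]]
Take the 3×3 submatrix of O formed by rows 1, 2, 3: [[2, -2, 0], [0, 2, 0], [6, 4, 2]]. Its determinant is 2·(2·2 - 0·4) - (-2)·(0·2 - 0·6) + 0·(0·4 - 2·6) = 2·4 - (-2)·0 + 0·(-12) = 8 ≠ 0.
So rank(O) ≥ 3; since O has 3 columns, rank(O) = 3.
rank(O) = 3 = n, so the pair (A, C) is completely observable.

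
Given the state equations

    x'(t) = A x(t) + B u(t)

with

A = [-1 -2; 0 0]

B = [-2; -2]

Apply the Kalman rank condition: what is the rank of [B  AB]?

AB = [[6], [0]]
Controllability matrix C = [B  AB] = [[-2, 6], [-2, 0]]
det(C) = (-2)·0 - 6·(-2) = 0 - (-12) = 12 ≠ 0, so rank(C) = 2.
rank(C) = 2 = n, so the pair (A, B) is completely controllable.

2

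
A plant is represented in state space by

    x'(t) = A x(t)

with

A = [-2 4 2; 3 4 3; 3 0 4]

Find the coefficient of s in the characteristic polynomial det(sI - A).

-18

Expand det(sI - A) for the 3×3 matrix.
p(s) = s^3 - 6s^2 - 18s + 68.
(Check: constant term = det(-A) = (-1)^3 det A = 68; coefficient of s^2 = -tr A = -6.)
The coefficient of s is -18.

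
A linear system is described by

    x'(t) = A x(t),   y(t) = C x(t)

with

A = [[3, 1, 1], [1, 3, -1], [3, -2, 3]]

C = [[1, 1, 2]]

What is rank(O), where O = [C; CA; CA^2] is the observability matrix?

3

CA = [[10, 0, 6]]
CA^2 = [[48, -2, 28]]
Observability matrix O = [C; CA; CA^2] = [[1, 1, 2], [10, 0, 6], [48, -2, 28]]
det(O) = 1·(0·28 - 6·(-2)) - 1·(10·28 - 6·48) + 2·(10·(-2) - 0·48) = 1·12 - 1·(-8) + 2·(-20) = -20 ≠ 0, so rank(O) = 3.
rank(O) = 3 = n, so the pair (A, C) is completely observable.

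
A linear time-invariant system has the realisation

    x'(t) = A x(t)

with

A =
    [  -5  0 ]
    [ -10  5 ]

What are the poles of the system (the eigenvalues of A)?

det(sI - A) = s^2 - (tr A)s + det A, with tr A = (-5) + 5 = 0 and det A = (-5)·5 - 0·(-10) = -25 - 0 = -25.
So p(s) = det(sI - A) = s^2 - 25.
Factor s^2 - 25: two numbers with sum 0 and product -25 are 5 and -5, so s^2 - 25 = (s - 5)(s + 5).
Hence p(s) = (s - 5) (s + 5), with roots -5, 5.
At least one eigenvalue has non-negative real part, so the system is not asymptotically stable.

-5, 5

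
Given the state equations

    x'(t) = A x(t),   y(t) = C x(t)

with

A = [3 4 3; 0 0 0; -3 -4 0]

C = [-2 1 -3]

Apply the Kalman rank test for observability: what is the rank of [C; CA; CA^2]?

CA = [[3, 4, -6]]
CA^2 = [[27, 36, 9]]
Observability matrix O = [C; CA; CA^2] = [[-2, 1, -3], [3, 4, -6], [27, 36, 9]]
det(O) = (-2)·(4·9 - (-6)·36) - 1·(3·9 - (-6)·27) + (-3)·(3·36 - 4·27) = (-2)·252 - 1·189 + (-3)·0 = -693 ≠ 0, so rank(O) = 3.
rank(O) = 3 = n, so the pair (A, C) is completely observable.

3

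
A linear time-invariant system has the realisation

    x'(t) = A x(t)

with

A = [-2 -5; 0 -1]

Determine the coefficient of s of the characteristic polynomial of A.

3

For a 2×2 matrix, det(sI - A) = s^2 - (tr A)s + det A.
tr A = -3, det A = 2.
So p(s) = s^2 + 3s + 2.
The coefficient of s is 3.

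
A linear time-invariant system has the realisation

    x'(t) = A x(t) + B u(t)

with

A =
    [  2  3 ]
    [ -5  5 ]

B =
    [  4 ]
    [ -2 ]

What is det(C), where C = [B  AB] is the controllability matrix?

-116

AB = [[2], [-30]]
Controllability matrix C = [B  AB] = [[4, 2], [-2, -30]]
det(C) = 4·(-30) - 2·(-2) = -120 - (-4) = -116
Since det(C) ≠ 0, rank(C) = 2 and the system is completely controllable.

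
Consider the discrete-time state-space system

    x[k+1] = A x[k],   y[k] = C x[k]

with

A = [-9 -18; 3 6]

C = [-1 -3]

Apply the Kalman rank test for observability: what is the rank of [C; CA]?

1

CA = [[0, 0]]
Observability matrix O = [C; CA] = [[-1, -3], [0, 0]]
Every row of O is a scalar multiple of row 1 = [-1, -3] (multipliers 1, 0), so the rows span a one-dimensional space.
O ≠ 0, hence rank(O) = 1.
rank(O) = 1 < n = 2, so the pair (A, C) is not completely observable.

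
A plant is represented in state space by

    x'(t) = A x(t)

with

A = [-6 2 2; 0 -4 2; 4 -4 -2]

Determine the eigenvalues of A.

-6, -4, -2

det(sI - A) = s^3 - (tr A)s^2 + (M11 + M22 + M33)s - det A, where Mii is the 2×2 principal minor of A obtained by deleting row i and column i.
tr A = (-6) + (-4) + (-2) = -12; M11 = (-4)·(-2) - 2·(-4) = 8 - (-8) = 16; M22 = (-6)·(-2) - 2·4 = 12 - 8 = 4; M33 = (-6)·(-4) - 2·0 = 24 - 0 = 24; sum of minors = 44.
det A = (-6)·((-4)·(-2) - 2·(-4)) - 2·(0·(-2) - 2·4) + 2·(0·(-4) - (-4)·4) = (-6)·16 - 2·(-8) + 2·16 = -48.
So p(s) = det(sI - A) = s^3 + 12s^2 + 44s + 48.
Rational-root test: any integer root divides 48. Testing small divisors, s = -2 works: p(-2) = -8 + 48 + (-88) + 48 = 0, so (s + 2) is a factor.
Dividing, p(s) = (s + 2)(s^2 + 10s + 24).
Factor s^2 + 10s + 24: two numbers with sum -10 and product 24 are -4 and -6, so s^2 + 10s + 24 = (s + 4)(s + 6).
Hence p(s) = (s + 2) (s + 4) (s + 6), with roots -6, -4, -2.
All eigenvalues have negative real part, so the system is asymptotically stable.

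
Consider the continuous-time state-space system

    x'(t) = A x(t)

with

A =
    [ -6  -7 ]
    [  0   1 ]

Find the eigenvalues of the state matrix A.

-6, 1

det(sI - A) = s^2 - (tr A)s + det A, with tr A = (-6) + 1 = -5 and det A = (-6)·1 - (-7)·0 = -6 - 0 = -6.
So p(s) = det(sI - A) = s^2 + 5s - 6.
Factor s^2 + 5s - 6: two numbers with sum -5 and product -6 are 1 and -6, so s^2 + 5s - 6 = (s - 1)(s + 6).
Hence p(s) = (s - 1) (s + 6), with roots -6, 1.
At least one eigenvalue has non-negative real part, so the system is not asymptotically stable.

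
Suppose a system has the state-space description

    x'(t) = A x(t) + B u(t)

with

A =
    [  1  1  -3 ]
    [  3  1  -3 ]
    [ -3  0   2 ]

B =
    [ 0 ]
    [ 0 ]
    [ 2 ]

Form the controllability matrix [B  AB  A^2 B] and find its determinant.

AB = [[-6], [-6], [4]]
A^2B = [[-24], [-36], [26]]
Controllability matrix C = [B  AB  A^2B] = [[0, -6, -24], [0, -6, -36], [2, 4, 26]]
Expanding along the first row, det(C) = 0·((-6)·26 - (-36)·4) - (-6)·(0·26 - (-36)·2) + (-24)·(0·4 - (-6)·2) = 0·(-12) - (-6)·72 + (-24)·12 = 144
Since det(C) ≠ 0, rank(C) = 3 and the system is completely controllable.

144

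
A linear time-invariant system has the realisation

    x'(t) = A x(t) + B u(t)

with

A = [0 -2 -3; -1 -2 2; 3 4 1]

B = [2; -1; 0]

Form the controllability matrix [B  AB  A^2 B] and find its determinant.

AB = [[2], [0], [2]]
A^2B = [[-6], [2], [8]]
Controllability matrix C = [B  AB  A^2B] = [[2, 2, -6], [-1, 0, 2], [0, 2, 8]]
Expanding along the first row, det(C) = 2·(0·8 - 2·2) - 2·((-1)·8 - 2·0) + (-6)·((-1)·2 - 0·0) = 2·(-4) - 2·(-8) + (-6)·(-2) = 20
Since det(C) ≠ 0, rank(C) = 3 and the system is completely controllable.

20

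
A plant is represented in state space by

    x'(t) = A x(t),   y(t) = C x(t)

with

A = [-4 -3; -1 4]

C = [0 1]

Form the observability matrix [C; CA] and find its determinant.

CA = [[-1, 4]]
Observability matrix O = [C; CA] = [[0, 1], [-1, 4]]
det(O) = 0·4 - 1·(-1) = 0 - (-1) = 1
Since det(O) ≠ 0, rank(O) = 2 and the system is completely observable.

1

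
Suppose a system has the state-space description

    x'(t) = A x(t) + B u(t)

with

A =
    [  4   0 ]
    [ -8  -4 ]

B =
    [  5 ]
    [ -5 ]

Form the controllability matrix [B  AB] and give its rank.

1

AB = [[20], [-20]]
Controllability matrix C = [B  AB] = [[5, 20], [-5, -20]]
Every column of C is a scalar multiple of column 1 = [5, -5] (multipliers 1, 4), so the columns span a one-dimensional space.
C ≠ 0, hence rank(C) = 1.
rank(C) = 1 < n = 2, so the pair (A, B) is not completely controllable.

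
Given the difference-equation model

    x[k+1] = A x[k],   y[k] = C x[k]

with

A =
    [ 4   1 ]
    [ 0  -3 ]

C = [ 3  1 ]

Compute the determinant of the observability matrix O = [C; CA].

CA = [[12, 0]]
Observability matrix O = [C; CA] = [[3, 1], [12, 0]]
det(O) = 3·0 - 1·12 = 0 - 12 = -12
Since det(O) ≠ 0, rank(O) = 2 and the system is completely observable.

-12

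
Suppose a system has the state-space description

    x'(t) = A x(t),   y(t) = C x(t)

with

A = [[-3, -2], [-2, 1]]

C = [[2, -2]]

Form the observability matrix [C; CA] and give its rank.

CA = [[-2, -6]]
Observability matrix O = [C; CA] = [[2, -2], [-2, -6]]
det(O) = 2·(-6) - (-2)·(-2) = -12 - 4 = -16 ≠ 0, so rank(O) = 2.
rank(O) = 2 = n, so the pair (A, C) is completely observable.

2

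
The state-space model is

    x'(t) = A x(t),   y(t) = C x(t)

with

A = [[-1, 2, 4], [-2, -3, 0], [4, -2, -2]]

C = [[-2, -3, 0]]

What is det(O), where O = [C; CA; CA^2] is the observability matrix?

-800

CA = [[8, 5, -8]]
CA^2 = [[-50, 17, 48]]
Observability matrix O = [C; CA; CA^2] = [[-2, -3, 0], [8, 5, -8], [-50, 17, 48]]
Expanding along the first row, det(O) = (-2)·(5·48 - (-8)·17) - (-3)·(8·48 - (-8)·(-50)) + 0·(8·17 - 5·(-50)) = (-2)·376 - (-3)·(-16) + 0·386 = -800
Since det(O) ≠ 0, rank(O) = 3 and the system is completely observable.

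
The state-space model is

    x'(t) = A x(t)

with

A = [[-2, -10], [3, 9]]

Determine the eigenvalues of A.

3, 4

det(sI - A) = s^2 - (tr A)s + det A, with tr A = (-2) + 9 = 7 and det A = (-2)·9 - (-10)·3 = -18 - (-30) = 12.
So p(s) = det(sI - A) = s^2 - 7s + 12.
Factor s^2 - 7s + 12: two numbers with sum 7 and product 12 are 4 and 3, so s^2 - 7s + 12 = (s - 4)(s - 3).
Hence p(s) = (s - 4) (s - 3), with roots 3, 4.
At least one eigenvalue has non-negative real part, so the system is not asymptotically stable.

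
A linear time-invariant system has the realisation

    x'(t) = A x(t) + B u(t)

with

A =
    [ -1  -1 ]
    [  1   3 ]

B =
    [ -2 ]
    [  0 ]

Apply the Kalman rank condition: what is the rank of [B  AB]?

AB = [[2], [-2]]
Controllability matrix C = [B  AB] = [[-2, 2], [0, -2]]
det(C) = (-2)·(-2) - 2·0 = 4 - 0 = 4 ≠ 0, so rank(C) = 2.
rank(C) = 2 = n, so the pair (A, B) is completely controllable.

2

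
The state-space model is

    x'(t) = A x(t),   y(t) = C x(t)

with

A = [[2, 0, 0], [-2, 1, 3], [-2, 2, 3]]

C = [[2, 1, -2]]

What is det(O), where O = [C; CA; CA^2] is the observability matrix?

54

CA = [[6, -3, -3]]
CA^2 = [[24, -9, -18]]
Observability matrix O = [C; CA; CA^2] = [[2, 1, -2], [6, -3, -3], [24, -9, -18]]
Expanding along the first row, det(O) = 2·((-3)·(-18) - (-3)·(-9)) - 1·(6·(-18) - (-3)·24) + (-2)·(6·(-9) - (-3)·24) = 2·27 - 1·(-36) + (-2)·18 = 54
Since det(O) ≠ 0, rank(O) = 3 and the system is completely observable.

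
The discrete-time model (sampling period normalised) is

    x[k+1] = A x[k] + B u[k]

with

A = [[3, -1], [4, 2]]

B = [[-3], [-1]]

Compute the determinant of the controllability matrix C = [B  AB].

AB = [[-8], [-14]]
Controllability matrix C = [B  AB] = [[-3, -8], [-1, -14]]
det(C) = (-3)·(-14) - (-8)·(-1) = 42 - 8 = 34
Since det(C) ≠ 0, rank(C) = 2 and the system is completely controllable.

34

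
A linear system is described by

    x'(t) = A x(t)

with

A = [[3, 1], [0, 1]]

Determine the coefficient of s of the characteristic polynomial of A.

For a 2×2 matrix, det(sI - A) = s^2 - (tr A)s + det A.
tr A = 4, det A = 3.
So p(s) = s^2 - 4s + 3.
The coefficient of s is -4.

-4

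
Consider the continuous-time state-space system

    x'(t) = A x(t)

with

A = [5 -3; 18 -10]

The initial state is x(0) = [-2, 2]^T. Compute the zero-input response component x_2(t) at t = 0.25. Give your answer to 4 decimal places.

det(sI - A) = s^2 - (tr A)s + det A, with tr A = 5 + (-10) = -5 and det A = 5·(-10) - (-3)·18 = -50 - (-54) = 4.
So p(s) = det(sI - A) = s^2 + 5s + 4.
Factor s^2 + 5s + 4: two numbers with sum -5 and product 4 are -1 and -4, so s^2 + 5s + 4 = (s + 1)(s + 4).
Hence p(s) = (s + 1) (s + 4), with roots -4, -1.
The eigenvalues -4, -1 are distinct and real, so A is diagonalisable and x(t) = e^{At} x(0) = V diag(e^{λ_i t}) V^{-1} x(0), where the columns of V are the eigenvectors.
λ = -4: A - (-4)I = [[9, -3], [18, -6]]. Row 1 gives 9·v1 + (-3)·v2 = 0, so take v_1 = [1, 3]^T.
λ = -1: A - (-1)I = [[6, -3], [18, -9]]. Row 1 gives 6·v1 + (-3)·v2 = 0, so take v_2 = [1, 2]^T.
V = [v_1 v_2] = [[1, 1], [3, 2]] has det V = -1, so V^{-1} = adj(V)/det V = [[-2, 1], [3, -1]].
Modal coordinates z(0) = V^{-1} x(0): (-2)·(-2) + 1·2 = 6; 3·(-2) + (-1)·2 = -8; so z(0) = [6, -8]^T.
x_2(t) = Σ_i (v_i)_2 · z_i(0) · e^{λ_i t} (row 2 of V times the modal terms).
x_2(0.25) = 3·6·e^{-4·0.25} + 2·(-8)·e^{-1·0.25} = 18·0.367879 + (-16)·0.778801 = -5.8390.

-5.8390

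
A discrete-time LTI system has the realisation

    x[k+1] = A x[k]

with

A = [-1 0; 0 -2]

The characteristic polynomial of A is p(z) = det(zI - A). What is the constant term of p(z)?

For a 2×2 matrix, det(zI - A) = z^2 - (tr A)z + det A.
tr A = -3, det A = 2.
So p(z) = z^2 + 3z + 2.
The constant term is 2.

2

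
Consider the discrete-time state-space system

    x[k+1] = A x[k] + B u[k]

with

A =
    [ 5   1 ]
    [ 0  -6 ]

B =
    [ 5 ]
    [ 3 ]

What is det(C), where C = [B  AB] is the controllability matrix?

AB = [[28], [-18]]
Controllability matrix C = [B  AB] = [[5, 28], [3, -18]]
det(C) = 5·(-18) - 28·3 = -90 - 84 = -174
Since det(C) ≠ 0, rank(C) = 2 and the system is completely controllable.

-174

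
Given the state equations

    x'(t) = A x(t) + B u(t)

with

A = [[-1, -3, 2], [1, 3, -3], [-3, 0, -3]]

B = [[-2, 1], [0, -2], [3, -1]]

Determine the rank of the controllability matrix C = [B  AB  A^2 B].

AB = [[8, 3], [-11, -2], [-3, 0]]
A^2B = [[19, 3], [-16, -3], [-15, -9]]
Controllability matrix C = [B  AB  A^2B] = [[-2, 1, 8, 3, 19, 3], [0, -2, -11, -2, -16, -3], [3, -1, -3, 0, -15, -9]]
Take the 3×3 submatrix of C formed by columns 1, 2, 3: [[-2, 1, 8], [0, -2, -11], [3, -1, -3]]. Its determinant is (-2)·((-2)·(-3) - (-11)·(-1)) - 1·(0·(-3) - (-11)·3) + 8·(0·(-1) - (-2)·3) = (-2)·(-5) - 1·33 + 8·6 = 25 ≠ 0.
So rank(C) ≥ 3; since C has 3 rows, rank(C) = 3.
rank(C) = 3 = n, so the pair (A, B) is completely controllable.

3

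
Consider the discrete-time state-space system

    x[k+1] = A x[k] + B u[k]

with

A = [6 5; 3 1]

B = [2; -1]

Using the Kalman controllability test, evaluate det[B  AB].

17

AB = [[7], [5]]
Controllability matrix C = [B  AB] = [[2, 7], [-1, 5]]
det(C) = 2·5 - 7·(-1) = 10 - (-7) = 17
Since det(C) ≠ 0, rank(C) = 2 and the system is completely controllable.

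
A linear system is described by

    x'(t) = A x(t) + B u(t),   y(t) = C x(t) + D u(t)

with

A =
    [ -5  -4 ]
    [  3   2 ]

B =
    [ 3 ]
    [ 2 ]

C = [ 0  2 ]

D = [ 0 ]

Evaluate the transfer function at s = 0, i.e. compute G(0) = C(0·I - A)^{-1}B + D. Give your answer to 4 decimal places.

G(0) = C(-A)^{-1}B + D = -C A^{-1} B + D.
det A = 2, so A^{-1} = (1/2)·adj(A) = [[1, 2], [-3/2, -5/2]]
A^{-1} B = [7, -19/2]^T
C A^{-1} B = -19
G(0) = D - C A^{-1} B = 0 - (-19) = 19

19.0000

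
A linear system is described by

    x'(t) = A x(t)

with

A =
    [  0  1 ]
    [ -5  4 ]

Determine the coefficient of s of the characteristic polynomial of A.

-4

For a 2×2 matrix, det(sI - A) = s^2 - (tr A)s + det A.
tr A = 4, det A = 5.
So p(s) = s^2 - 4s + 5.
The coefficient of s is -4.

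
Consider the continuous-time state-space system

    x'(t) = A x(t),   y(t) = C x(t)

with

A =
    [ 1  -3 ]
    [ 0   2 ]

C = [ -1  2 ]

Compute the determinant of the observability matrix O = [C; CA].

-5

CA = [[-1, 7]]
Observability matrix O = [C; CA] = [[-1, 2], [-1, 7]]
det(O) = (-1)·7 - 2·(-1) = -7 - (-2) = -5
Since det(O) ≠ 0, rank(O) = 2 and the system is completely observable.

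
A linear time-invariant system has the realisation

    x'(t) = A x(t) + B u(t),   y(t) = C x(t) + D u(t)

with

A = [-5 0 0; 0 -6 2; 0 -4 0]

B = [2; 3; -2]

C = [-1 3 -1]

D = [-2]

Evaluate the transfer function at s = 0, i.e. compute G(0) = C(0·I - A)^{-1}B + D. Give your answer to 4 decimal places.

-0.9000

G(0) = C(-A)^{-1}B + D = -C A^{-1} B + D.
det A = -40, so A^{-1} = (1/-40)·adj(A) = [[-1/5, 0, 0], [0, 0, -1/4], [0, 1/2, -3/4]]
A^{-1} B = [-2/5, 1/2, 3]^T
C A^{-1} B = -11/10
G(0) = D - C A^{-1} B = -2 - (-11/10) = -9/10 ≈ -0.9000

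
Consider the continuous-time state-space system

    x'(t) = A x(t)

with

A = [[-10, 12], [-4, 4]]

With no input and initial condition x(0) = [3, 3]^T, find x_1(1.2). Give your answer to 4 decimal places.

0.7671

det(sI - A) = s^2 - (tr A)s + det A, with tr A = (-10) + 4 = -6 and det A = (-10)·4 - 12·(-4) = -40 - (-48) = 8.
So p(s) = det(sI - A) = s^2 + 6s + 8.
Factor s^2 + 6s + 8: two numbers with sum -6 and product 8 are -2 and -4, so s^2 + 6s + 8 = (s + 2)(s + 4).
Hence p(s) = (s + 2) (s + 4), with roots -4, -2.
The eigenvalues -4, -2 are distinct and real, so A is diagonalisable and x(t) = e^{At} x(0) = V diag(e^{λ_i t}) V^{-1} x(0), where the columns of V are the eigenvectors.
λ = -4: A - (-4)I = [[-6, 12], [-4, 8]]. Row 1 gives (-6)·v1 + 12·v2 = 0, so take v_1 = [-2, -1]^T.
λ = -2: A - (-2)I = [[-8, 12], [-4, 6]]. Row 1 gives (-8)·v1 + 12·v2 = 0, so take v_2 = [3, 2]^T.
V = [v_1 v_2] = [[-2, 3], [-1, 2]] has det V = -1, so V^{-1} = adj(V)/det V = [[-2, 3], [-1, 2]].
Modal coordinates z(0) = V^{-1} x(0): (-2)·3 + 3·3 = 3; (-1)·3 + 2·3 = 3; so z(0) = [3, 3]^T.
x_1(t) = Σ_i (v_i)_1 · z_i(0) · e^{λ_i t} (row 1 of V times the modal terms).
x_1(1.2) = (-2)·3·e^{-4·1.2} + 3·3·e^{-2·1.2} = (-6)·0.008230 + 9·0.090718 = 0.7671.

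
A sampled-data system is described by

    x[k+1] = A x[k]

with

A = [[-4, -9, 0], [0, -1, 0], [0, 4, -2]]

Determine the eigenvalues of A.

-4, -2, -1

det(zI - A) = z^3 - (tr A)z^2 + (M11 + M22 + M33)z - det A, where Mii is the 2×2 principal minor of A obtained by deleting row i and column i.
tr A = (-4) + (-1) + (-2) = -7; M11 = (-1)·(-2) - 0·4 = 2 - 0 = 2; M22 = (-4)·(-2) - 0·0 = 8 - 0 = 8; M33 = (-4)·(-1) - (-9)·0 = 4 - 0 = 4; sum of minors = 14.
det A = (-4)·((-1)·(-2) - 0·4) - (-9)·(0·(-2) - 0·0) + 0·(0·4 - (-1)·0) = (-4)·2 - (-9)·0 + 0·0 = -8.
So p(z) = det(zI - A) = z^3 + 7z^2 + 14z + 8.
Rational-root test: any integer root divides 8. Testing small divisors, z = -1 works: p(-1) = -1 + 7 + (-14) + 8 = 0, so (z + 1) is a factor.
Dividing, p(z) = (z + 1)(z^2 + 6z + 8).
Factor z^2 + 6z + 8: two numbers with sum -6 and product 8 are -2 and -4, so z^2 + 6z + 8 = (z + 2)(z + 4).
Hence p(z) = (z + 1) (z + 2) (z + 4), with roots -4, -2, -1.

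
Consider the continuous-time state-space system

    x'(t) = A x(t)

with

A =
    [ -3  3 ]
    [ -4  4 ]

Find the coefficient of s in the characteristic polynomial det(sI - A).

For a 2×2 matrix, det(sI - A) = s^2 - (tr A)s + det A.
tr A = 1, det A = 0.
So p(s) = s^2 - s.
The coefficient of s is -1.

-1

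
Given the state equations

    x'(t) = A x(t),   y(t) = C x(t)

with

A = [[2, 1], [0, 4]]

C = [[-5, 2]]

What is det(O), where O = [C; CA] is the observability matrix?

CA = [[-10, 3]]
Observability matrix O = [C; CA] = [[-5, 2], [-10, 3]]
det(O) = (-5)·3 - 2·(-10) = -15 - (-20) = 5
Since det(O) ≠ 0, rank(O) = 2 and the system is completely observable.

5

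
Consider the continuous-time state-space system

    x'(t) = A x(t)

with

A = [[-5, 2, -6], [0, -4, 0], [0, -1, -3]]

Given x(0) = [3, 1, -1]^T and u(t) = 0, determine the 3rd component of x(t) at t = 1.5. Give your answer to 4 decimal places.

-0.0197

det(sI - A) = s^3 - (tr A)s^2 + (M11 + M22 + M33)s - det A, where Mii is the 2×2 principal minor of A obtained by deleting row i and column i.
tr A = (-5) + (-4) + (-3) = -12; M11 = (-4)·(-3) - 0·(-1) = 12 - 0 = 12; M22 = (-5)·(-3) - (-6)·0 = 15 - 0 = 15; M33 = (-5)·(-4) - 2·0 = 20 - 0 = 20; sum of minors = 47.
det A = (-5)·((-4)·(-3) - 0·(-1)) - 2·(0·(-3) - 0·0) + (-6)·(0·(-1) - (-4)·0) = (-5)·12 - 2·0 + (-6)·0 = -60.
So p(s) = det(sI - A) = s^3 + 12s^2 + 47s + 60.
Rational-root test: any integer root divides 60. Testing small divisors, s = -3 works: p(-3) = -27 + 108 + (-141) + 60 = 0, so (s + 3) is a factor.
Dividing, p(s) = (s + 3)(s^2 + 9s + 20).
Factor s^2 + 9s + 20: two numbers with sum -9 and product 20 are -4 and -5, so s^2 + 9s + 20 = (s + 4)(s + 5).
Hence p(s) = (s + 3) (s + 4) (s + 5), with roots -5, -4, -3.
The eigenvalues -5, -4, -3 are distinct and real, so A is diagonalisable and x(t) = e^{At} x(0) = V diag(e^{λ_i t}) V^{-1} x(0), where the columns of V are the eigenvectors.
λ = -5: A - (-5)I = [[0, 2, -6], [0, 1, 0], [0, -1, 2]]. v must be orthogonal to every row; (row 1) × (row 2) = [6, 0, 0], so take v_1 = [1, 0, 0]^T.
λ = -4: A - (-4)I = [[-1, 2, -6], [0, 0, 0], [0, -1, 1]]. v must be orthogonal to every row; (row 1) × (row 3) = [-4, 1, 1], so take v_2 = [-4, 1, 1]^T.
λ = -3: A - (-3)I = [[-2, 2, -6], [0, -1, 0], [0, -1, 0]]. v must be orthogonal to every row; (row 1) × (row 2) = [-6, 0, 2], so take v_3 = [3, 0, -1]^T.
V = [v_1 v_2 v_3] = [[1, -4, 3], [0, 1, 0], [0, 1, -1]] has det V = -1, so V^{-1} = adj(V)/det V = [[1, 1, 3], [0, 1, 0], [0, 1, -1]].
Modal coordinates z(0) = V^{-1} x(0): 1·3 + 1·1 + 3·(-1) = 1; 0·3 + 1·1 + 0·(-1) = 1; 0·3 + 1·1 + (-1)·(-1) = 2; so z(0) = [1, 1, 2]^T.
x_3(t) = Σ_i (v_i)_3 · z_i(0) · e^{λ_i t} (row 3 of V times the modal terms).
x_3(1.5) = 0·1·e^{-5·1.5} + 1·1·e^{-4·1.5} + (-1)·2·e^{-3·1.5} = 0·0.000553 + 1·0.002479 + (-2)·0.011109 = -0.0197.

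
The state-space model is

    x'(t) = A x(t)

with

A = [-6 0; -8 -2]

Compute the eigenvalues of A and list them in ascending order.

det(sI - A) = s^2 - (tr A)s + det A, with tr A = (-6) + (-2) = -8 and det A = (-6)·(-2) - 0·(-8) = 12 - 0 = 12.
So p(s) = det(sI - A) = s^2 + 8s + 12.
Factor s^2 + 8s + 12: two numbers with sum -8 and product 12 are -2 and -6, so s^2 + 8s + 12 = (s + 2)(s + 6).
Hence p(s) = (s + 2) (s + 6), with roots -6, -2.
All eigenvalues have negative real part, so the system is asymptotically stable.

-6, -2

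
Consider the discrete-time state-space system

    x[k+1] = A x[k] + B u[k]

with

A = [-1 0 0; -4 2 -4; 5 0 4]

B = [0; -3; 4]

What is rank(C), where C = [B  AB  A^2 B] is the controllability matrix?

2

AB = [[0], [-22], [16]]
A^2B = [[0], [-108], [64]]
Controllability matrix C = [B  AB  A^2B] = [[0, 0, 0], [-3, -22, -108], [4, 16, 64]]
Row 1 of C is identically zero, so rank(C) ≤ 2.
The 2×2 minor from rows 2, 3, columns 1, 2 is (-3)·16 - (-22)·4 = -48 - (-88) = 40 ≠ 0, so rank(C) = 2.
rank(C) = 2 < n = 3, so the pair (A, B) is not completely controllable.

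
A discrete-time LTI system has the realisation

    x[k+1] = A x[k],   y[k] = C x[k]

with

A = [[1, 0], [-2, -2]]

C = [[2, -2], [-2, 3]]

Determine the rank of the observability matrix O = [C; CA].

CA = [[6, 4], [-8, -6]]
Observability matrix O = [C; CA] = [[2, -2], [-2, 3], [6, 4], [-8, -6]]
Take the 2×2 submatrix of O formed by rows 1, 2: [[2, -2], [-2, 3]]. Its determinant is 2·3 - (-2)·(-2) = 6 - 4 = 2 ≠ 0.
So rank(O) ≥ 2; since O has 2 columns, rank(O) = 2.
rank(O) = 2 = n, so the pair (A, C) is completely observable.

2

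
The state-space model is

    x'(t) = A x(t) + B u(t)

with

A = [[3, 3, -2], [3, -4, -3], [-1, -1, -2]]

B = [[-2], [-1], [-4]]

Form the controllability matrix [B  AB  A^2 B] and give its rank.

3

AB = [[-1], [10], [11]]
A^2B = [[5], [-76], [-31]]
Controllability matrix C = [B  AB  A^2B] = [[-2, -1, 5], [-1, 10, -76], [-4, 11, -31]]
det(C) = (-2)·(10·(-31) - (-76)·11) - (-1)·((-1)·(-31) - (-76)·(-4)) + 5·((-1)·11 - 10·(-4)) = (-2)·526 - (-1)·(-273) + 5·29 = -1180 ≠ 0, so rank(C) = 3.
rank(C) = 3 = n, so the pair (A, B) is completely controllable.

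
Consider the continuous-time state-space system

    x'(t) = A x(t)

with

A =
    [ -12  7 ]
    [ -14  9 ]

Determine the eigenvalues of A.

-5, 2

det(sI - A) = s^2 - (tr A)s + det A, with tr A = (-12) + 9 = -3 and det A = (-12)·9 - 7·(-14) = -108 - (-98) = -10.
So p(s) = det(sI - A) = s^2 + 3s - 10.
Factor s^2 + 3s - 10: two numbers with sum -3 and product -10 are 2 and -5, so s^2 + 3s - 10 = (s - 2)(s + 5).
Hence p(s) = (s - 2) (s + 5), with roots -5, 2.
At least one eigenvalue has non-negative real part, so the system is not asymptotically stable.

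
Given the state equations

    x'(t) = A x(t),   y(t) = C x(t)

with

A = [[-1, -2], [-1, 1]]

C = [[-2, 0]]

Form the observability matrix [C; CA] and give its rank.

2

CA = [[2, 4]]
Observability matrix O = [C; CA] = [[-2, 0], [2, 4]]
det(O) = (-2)·4 - 0·2 = -8 - 0 = -8 ≠ 0, so rank(O) = 2.
rank(O) = 2 = n, so the pair (A, C) is completely observable.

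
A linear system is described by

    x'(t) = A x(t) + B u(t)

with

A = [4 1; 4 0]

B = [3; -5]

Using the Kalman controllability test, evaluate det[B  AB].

AB = [[7], [12]]
Controllability matrix C = [B  AB] = [[3, 7], [-5, 12]]
det(C) = 3·12 - 7·(-5) = 36 - (-35) = 71
Since det(C) ≠ 0, rank(C) = 2 and the system is completely controllable.

71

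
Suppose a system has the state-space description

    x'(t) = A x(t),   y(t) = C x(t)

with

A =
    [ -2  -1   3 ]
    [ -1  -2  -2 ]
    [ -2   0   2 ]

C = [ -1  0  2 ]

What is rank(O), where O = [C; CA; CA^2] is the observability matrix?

CA = [[-2, 1, 1]]
CA^2 = [[1, 0, -6]]
Observability matrix O = [C; CA; CA^2] = [[-1, 0, 2], [-2, 1, 1], [1, 0, -6]]
det(O) = (-1)·(1·(-6) - 1·0) - 0·((-2)·(-6) - 1·1) + 2·((-2)·0 - 1·1) = (-1)·(-6) - 0·11 + 2·(-1) = 4 ≠ 0, so rank(O) = 3.
rank(O) = 3 = n, so the pair (A, C) is completely observable.

3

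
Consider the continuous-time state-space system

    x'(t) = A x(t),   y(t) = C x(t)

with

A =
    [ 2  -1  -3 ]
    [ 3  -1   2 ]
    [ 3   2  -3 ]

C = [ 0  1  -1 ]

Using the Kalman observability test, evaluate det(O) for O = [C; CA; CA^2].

CA = [[0, -3, 5]]
CA^2 = [[6, 13, -21]]
Observability matrix O = [C; CA; CA^2] = [[0, 1, -1], [0, -3, 5], [6, 13, -21]]
Expanding along the first row, det(O) = 0·((-3)·(-21) - 5·13) - 1·(0·(-21) - 5·6) + (-1)·(0·13 - (-3)·6) = 0·(-2) - 1·(-30) + (-1)·18 = 12
Since det(O) ≠ 0, rank(O) = 3 and the system is completely observable.

12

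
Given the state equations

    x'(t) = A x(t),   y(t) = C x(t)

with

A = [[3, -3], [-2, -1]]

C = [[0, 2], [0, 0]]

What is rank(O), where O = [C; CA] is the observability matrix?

2

CA = [[-4, -2], [0, 0]]
Observability matrix O = [C; CA] = [[0, 2], [0, 0], [-4, -2], [0, 0]]
Take the 2×2 submatrix of O formed by rows 1, 3: [[0, 2], [-4, -2]]. Its determinant is 0·(-2) - 2·(-4) = 0 - (-8) = 8 ≠ 0.
So rank(O) ≥ 2; since O has 2 columns, rank(O) = 2.
rank(O) = 2 = n, so the pair (A, C) is completely observable.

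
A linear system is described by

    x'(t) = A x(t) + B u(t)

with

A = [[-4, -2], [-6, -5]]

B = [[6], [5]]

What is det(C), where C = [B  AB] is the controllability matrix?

AB = [[-34], [-61]]
Controllability matrix C = [B  AB] = [[6, -34], [5, -61]]
det(C) = 6·(-61) - (-34)·5 = -366 - (-170) = -196
Since det(C) ≠ 0, rank(C) = 2 and the system is completely controllable.

-196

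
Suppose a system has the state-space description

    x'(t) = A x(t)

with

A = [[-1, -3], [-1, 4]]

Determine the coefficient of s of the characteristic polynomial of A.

For a 2×2 matrix, det(sI - A) = s^2 - (tr A)s + det A.
tr A = 3, det A = -7.
So p(s) = s^2 - 3s - 7.
The coefficient of s is -3.

-3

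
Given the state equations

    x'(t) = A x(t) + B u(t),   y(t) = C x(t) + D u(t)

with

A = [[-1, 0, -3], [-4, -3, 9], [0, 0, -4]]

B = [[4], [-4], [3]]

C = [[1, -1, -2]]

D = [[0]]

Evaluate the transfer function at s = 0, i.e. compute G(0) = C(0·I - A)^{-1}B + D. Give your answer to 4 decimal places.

G(0) = C(-A)^{-1}B + D = -C A^{-1} B + D.
det A = -12, so A^{-1} = (1/-12)·adj(A) = [[-1, 0, 3/4], [4/3, -1/3, -7/4], [0, 0, -1/4]]
A^{-1} B = [-7/4, 17/12, -3/4]^T
C A^{-1} B = -5/3
G(0) = D - C A^{-1} B = 0 - (-5/3) = 5/3 ≈ 1.6667

1.6667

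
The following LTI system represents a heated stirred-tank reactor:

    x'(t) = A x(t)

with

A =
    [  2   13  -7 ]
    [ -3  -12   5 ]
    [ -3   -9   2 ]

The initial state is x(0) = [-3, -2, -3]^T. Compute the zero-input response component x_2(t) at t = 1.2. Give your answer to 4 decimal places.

det(sI - A) = s^3 - (tr A)s^2 + (M11 + M22 + M33)s - det A, where Mii is the 2×2 principal minor of A obtained by deleting row i and column i.
tr A = 2 + (-12) + 2 = -8; M11 = (-12)·2 - 5·(-9) = -24 - (-45) = 21; M22 = 2·2 - (-7)·(-3) = 4 - 21 = -17; M33 = 2·(-12) - 13·(-3) = -24 - (-39) = 15; sum of minors = 19.
det A = 2·((-12)·2 - 5·(-9)) - 13·((-3)·2 - 5·(-3)) + (-7)·((-3)·(-9) - (-12)·(-3)) = 2·21 - 13·9 + (-7)·(-9) = -12.
So p(s) = det(sI - A) = s^3 + 8s^2 + 19s + 12.
Rational-root test: any integer root divides 12. Testing small divisors, s = -1 works: p(-1) = -1 + 8 + (-19) + 12 = 0, so (s + 1) is a factor.
Dividing, p(s) = (s + 1)(s^2 + 7s + 12).
Factor s^2 + 7s + 12: two numbers with sum -7 and product 12 are -3 and -4, so s^2 + 7s + 12 = (s + 3)(s + 4).
Hence p(s) = (s + 1) (s + 3) (s + 4), with roots -4, -3, -1.
The eigenvalues -4, -3, -1 are distinct and real, so A is diagonalisable and x(t) = e^{At} x(0) = V diag(e^{λ_i t}) V^{-1} x(0), where the columns of V are the eigenvectors.
λ = -4: A - (-4)I = [[6, 13, -7], [-3, -8, 5], [-3, -9, 6]]. v must be orthogonal to every row; (row 1) × (row 2) = [9, -9, -9], so take v_1 = [-1, 1, 1]^T.
λ = -3: A - (-3)I = [[5, 13, -7], [-3, -9, 5], [-3, -9, 5]]. v must be orthogonal to every row; (row 1) × (row 2) = [2, -4, -6], so take v_2 = [-1, 2, 3]^T.
λ = -1: A - (-1)I = [[3, 13, -7], [-3, -11, 5], [-3, -9, 3]]. v must be orthogonal to every row; (row 1) × (row 2) = [-12, 6, 6], so take v_3 = [2, -1, -1]^T.
V = [v_1 v_2 v_3] = [[-1, -1, 2], [1, 2, -1], [1, 3, -1]] has det V = 1, so V^{-1} = adj(V)/det V = [[1, 5, -3], [0, -1, 1], [1, 2, -1]].
Modal coordinates z(0) = V^{-1} x(0): 1·(-3) + 5·(-2) + (-3)·(-3) = -4; 0·(-3) + (-1)·(-2) + 1·(-3) = -1; 1·(-3) + 2·(-2) + (-1)·(-3) = -4; so z(0) = [-4, -1, -4]^T.
x_2(t) = Σ_i (v_i)_2 · z_i(0) · e^{λ_i t} (row 2 of V times the modal terms).
x_2(1.2) = 1·(-4)·e^{-4·1.2} + 2·(-1)·e^{-3·1.2} + (-1)·(-4)·e^{-1·1.2} = (-4)·0.008230 + (-2)·0.027324 + 4·0.301194 = 1.1172.

1.1172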